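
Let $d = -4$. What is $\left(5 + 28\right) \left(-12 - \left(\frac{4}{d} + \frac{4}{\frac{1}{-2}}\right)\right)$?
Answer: $-99$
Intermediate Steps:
$\left(5 + 28\right) \left(-12 - \left(\frac{4}{d} + \frac{4}{\frac{1}{-2}}\right)\right) = \left(5 + 28\right) \left(-12 - \left(\frac{4}{-4} + \frac{4}{\frac{1}{-2}}\right)\right) = 33 \left(-12 - \left(4 \left(- \frac{1}{4}\right) + \frac{4}{- \frac{1}{2}}\right)\right) = 33 \left(-12 - \left(-1 + 4 \left(-2\right)\right)\right) = 33 \left(-12 - \left(-1 - 8\right)\right) = 33 \left(-12 - -9\right) = 33 \left(-12 + 9\right) = 33 \left(-3\right) = -99$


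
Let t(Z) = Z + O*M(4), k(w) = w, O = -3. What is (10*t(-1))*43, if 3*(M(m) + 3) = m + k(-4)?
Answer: 3440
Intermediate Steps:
M(m) = -13/3 + m/3 (M(m) = -3 + (m - 4)/3 = -3 + (-4 + m)/3 = -3 + (-4/3 + m/3) = -13/3 + m/3)
t(Z) = 9 + Z (t(Z) = Z - 3*(-13/3 + (⅓)*4) = Z - 3*(-13/3 + 4/3) = Z - 3*(-3) = Z + 9 = 9 + Z)
(10*t(-1))*43 = (10*(9 - 1))*43 = (10*8)*43 = 80*43 = 3440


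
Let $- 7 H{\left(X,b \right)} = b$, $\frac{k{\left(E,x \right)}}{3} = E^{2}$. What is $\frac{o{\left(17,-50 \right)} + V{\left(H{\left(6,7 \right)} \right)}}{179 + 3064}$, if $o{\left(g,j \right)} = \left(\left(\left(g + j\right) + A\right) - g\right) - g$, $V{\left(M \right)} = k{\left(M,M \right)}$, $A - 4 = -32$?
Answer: $- \frac{4}{141} \approx -0.028369$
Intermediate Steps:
$A = -28$ ($A = 4 - 32 = -28$)
$k{\left(E,x \right)} = 3 E^{2}$
$H{\left(X,b \right)} = - \frac{b}{7}$
$V{\left(M \right)} = 3 M^{2}$
$o{\left(g,j \right)} = -28 + j - g$ ($o{\left(g,j \right)} = \left(\left(\left(g + j\right) - 28\right) - g\right) - g = \left(\left(-28 + g + j\right) - g\right) - g = \left(-28 + j\right) - g = -28 + j - g$)
$\frac{o{\left(17,-50 \right)} + V{\left(H{\left(6,7 \right)} \right)}}{179 + 3064} = \frac{\left(-28 - 50 - 17\right) + 3 \left(\left(- \frac{1}{7}\right) 7\right)^{2}}{179 + 3064} = \frac{\left(-28 - 50 - 17\right) + 3 \left(-1\right)^{2}}{3243} = \left(-95 + 3 \cdot 1\right) \frac{1}{3243} = \left(-95 + 3\right) \frac{1}{3243} = \left(-92\right) \frac{1}{3243} = - \frac{4}{141}$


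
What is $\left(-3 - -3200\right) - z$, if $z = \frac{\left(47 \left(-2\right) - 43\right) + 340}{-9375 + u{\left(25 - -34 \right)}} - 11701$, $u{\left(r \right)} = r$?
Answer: $\frac{138789971}{9316} \approx 14898.0$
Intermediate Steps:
$z = - \frac{109006719}{9316}$ ($z = \frac{\left(47 \left(-2\right) - 43\right) + 340}{-9375 + \left(25 - -34\right)} - 11701 = \frac{\left(-94 - 43\right) + 340}{-9375 + \left(25 + 34\right)} - 11701 = \frac{-137 + 340}{-9375 + 59} - 11701 = \frac{203}{-9316} - 11701 = 203 \left(- \frac{1}{9316}\right) - 11701 = - \frac{203}{9316} - 11701 = - \frac{109006719}{9316} \approx -11701.0$)
$\left(-3 - -3200\right) - z = \left(-3 - -3200\right) - - \frac{109006719}{9316} = \left(-3 + 3200\right) + \frac{109006719}{9316} = 3197 + \frac{109006719}{9316} = \frac{138789971}{9316}$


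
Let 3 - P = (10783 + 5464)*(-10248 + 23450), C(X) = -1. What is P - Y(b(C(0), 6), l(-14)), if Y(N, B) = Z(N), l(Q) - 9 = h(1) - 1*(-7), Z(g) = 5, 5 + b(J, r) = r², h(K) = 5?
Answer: -214492896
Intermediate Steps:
b(J, r) = -5 + r²
l(Q) = 21 (l(Q) = 9 + (5 - 1*(-7)) = 9 + (5 + 7) = 9 + 12 = 21)
Y(N, B) = 5
P = -214492891 (P = 3 - (10783 + 5464)*(-10248 + 23450) = 3 - 16247*13202 = 3 - 1*214492894 = 3 - 214492894 = -214492891)
P - Y(b(C(0), 6), l(-14)) = -214492891 - 1*5 = -214492891 - 5 = -214492896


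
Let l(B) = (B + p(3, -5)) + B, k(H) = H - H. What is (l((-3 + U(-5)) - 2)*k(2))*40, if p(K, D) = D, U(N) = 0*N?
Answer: 0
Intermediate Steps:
U(N) = 0
k(H) = 0
l(B) = -5 + 2*B (l(B) = (B - 5) + B = (-5 + B) + B = -5 + 2*B)
(l((-3 + U(-5)) - 2)*k(2))*40 = ((-5 + 2*((-3 + 0) - 2))*0)*40 = ((-5 + 2*(-3 - 2))*0)*40 = ((-5 + 2*(-5))*0)*40 = ((-5 - 10)*0)*40 = -15*0*40 = 0*40 = 0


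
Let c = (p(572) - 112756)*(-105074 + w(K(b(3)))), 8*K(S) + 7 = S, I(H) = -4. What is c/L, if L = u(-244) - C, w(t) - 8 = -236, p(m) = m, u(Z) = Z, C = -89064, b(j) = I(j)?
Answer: 2953299892/22205 ≈ 1.3300e+5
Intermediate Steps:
b(j) = -4
K(S) = -7/8 + S/8
w(t) = -228 (w(t) = 8 - 236 = -228)
L = 88820 (L = -244 - 1*(-89064) = -244 + 89064 = 88820)
c = 11813199568 (c = (572 - 112756)*(-105074 - 228) = -112184*(-105302) = 11813199568)
c/L = 11813199568/88820 = 11813199568*(1/88820) = 2953299892/22205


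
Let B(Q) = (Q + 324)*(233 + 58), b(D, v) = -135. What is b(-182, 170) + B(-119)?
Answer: 59520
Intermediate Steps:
B(Q) = 94284 + 291*Q (B(Q) = (324 + Q)*291 = 94284 + 291*Q)
b(-182, 170) + B(-119) = -135 + (94284 + 291*(-119)) = -135 + (94284 - 34629) = -135 + 59655 = 59520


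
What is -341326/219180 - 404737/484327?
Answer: -127011826631/53077395930 ≈ -2.3930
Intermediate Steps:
-341326/219180 - 404737/484327 = -341326*1/219180 - 404737*1/484327 = -170663/109590 - 404737/484327 = -127011826631/53077395930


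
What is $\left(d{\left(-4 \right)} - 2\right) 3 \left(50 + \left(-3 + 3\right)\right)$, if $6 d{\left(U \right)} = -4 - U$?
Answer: $-300$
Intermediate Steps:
$d{\left(U \right)} = - \frac{2}{3} - \frac{U}{6}$ ($d{\left(U \right)} = \frac{-4 - U}{6} = - \frac{2}{3} - \frac{U}{6}$)
$\left(d{\left(-4 \right)} - 2\right) 3 \left(50 + \left(-3 + 3\right)\right) = \left(\left(- \frac{2}{3} - - \frac{2}{3}\right) - 2\right) 3 \left(50 + \left(-3 + 3\right)\right) = \left(\left(- \frac{2}{3} + \frac{2}{3}\right) - 2\right) 3 \left(50 + 0\right) = \left(0 - 2\right) 3 \cdot 50 = \left(-2\right) 3 \cdot 50 = \left(-6\right) 50 = -300$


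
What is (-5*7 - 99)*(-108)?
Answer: 14472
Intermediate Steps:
(-5*7 - 99)*(-108) = (-35 - 99)*(-108) = -134*(-108) = 14472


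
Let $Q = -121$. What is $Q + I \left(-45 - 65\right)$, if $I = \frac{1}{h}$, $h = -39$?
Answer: $- \frac{4609}{39} \approx -118.18$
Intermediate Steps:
$I = - \frac{1}{39}$ ($I = \frac{1}{-39} = - \frac{1}{39} \approx -0.025641$)
$Q + I \left(-45 - 65\right) = -121 - \frac{-45 - 65}{39} = -121 - - \frac{110}{39} = -121 + \frac{110}{39} = - \frac{4609}{39}$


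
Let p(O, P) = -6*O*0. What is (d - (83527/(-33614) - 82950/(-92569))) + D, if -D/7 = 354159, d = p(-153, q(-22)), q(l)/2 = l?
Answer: -7714038682007795/3111614366 ≈ -2.4791e+6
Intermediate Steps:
q(l) = 2*l
p(O, P) = 0
d = 0
D = -2479113 (D = -7*354159 = -2479113)
(d - (83527/(-33614) - 82950/(-92569))) + D = (0 - (83527/(-33614) - 82950/(-92569))) - 2479113 = (0 - (83527*(-1/33614) - 82950*(-1/92569))) - 2479113 = (0 - (-83527/33614 + 82950/92569)) - 2479113 = (0 - 1*(-4943729563/3111614366)) - 2479113 = (0 + 4943729563/3111614366) - 2479113 = 4943729563/3111614366 - 2479113 = -7714038682007795/3111614366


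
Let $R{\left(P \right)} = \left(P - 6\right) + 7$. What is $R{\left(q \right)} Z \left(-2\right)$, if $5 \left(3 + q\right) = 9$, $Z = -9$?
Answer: $- \frac{18}{5} \approx -3.6$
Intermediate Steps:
$q = - \frac{6}{5}$ ($q = -3 + \frac{1}{5} \cdot 9 = -3 + \frac{9}{5} = - \frac{6}{5} \approx -1.2$)
$R{\left(P \right)} = 1 + P$ ($R{\left(P \right)} = \left(-6 + P\right) + 7 = 1 + P$)
$R{\left(q \right)} Z \left(-2\right) = \left(1 - \frac{6}{5}\right) \left(\left(-9\right) \left(-2\right)\right) = \left(- \frac{1}{5}\right) 18 = - \frac{18}{5}$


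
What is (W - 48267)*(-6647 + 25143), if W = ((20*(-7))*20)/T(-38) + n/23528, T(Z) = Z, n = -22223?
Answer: -2930035215016/3287 ≈ -8.9140e+8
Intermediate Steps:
W = 32516963/447032 (W = ((20*(-7))*20)/(-38) - 22223/23528 = -140*20*(-1/38) - 22223*1/23528 = -2800*(-1/38) - 22223/23528 = 1400/19 - 22223/23528 = 32516963/447032 ≈ 72.740)
(W - 48267)*(-6647 + 25143) = (32516963/447032 - 48267)*(-6647 + 25143) = -21544376581/447032*18496 = -2930035215016/3287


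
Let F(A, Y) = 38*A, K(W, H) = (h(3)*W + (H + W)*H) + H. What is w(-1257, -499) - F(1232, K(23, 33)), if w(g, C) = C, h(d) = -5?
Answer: -47315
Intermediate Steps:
K(W, H) = H - 5*W + H*(H + W) (K(W, H) = (-5*W + (H + W)*H) + H = (-5*W + H*(H + W)) + H = H - 5*W + H*(H + W))
w(-1257, -499) - F(1232, K(23, 33)) = -499 - 38*1232 = -499 - 1*46816 = -499 - 46816 = -47315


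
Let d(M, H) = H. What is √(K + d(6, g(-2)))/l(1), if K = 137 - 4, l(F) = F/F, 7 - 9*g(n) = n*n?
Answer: 20*√3/3 ≈ 11.547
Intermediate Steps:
g(n) = 7/9 - n²/9 (g(n) = 7/9 - n*n/9 = 7/9 - n²/9)
l(F) = 1
K = 133
√(K + d(6, g(-2)))/l(1) = √(133 + (7/9 - ⅑*(-2)²))/1 = √(133 + (7/9 - ⅑*4))*1 = √(133 + (7/9 - 4/9))*1 = √(133 + ⅓)*1 = √(400/3)*1 = (20*√3/3)*1 = 20*√3/3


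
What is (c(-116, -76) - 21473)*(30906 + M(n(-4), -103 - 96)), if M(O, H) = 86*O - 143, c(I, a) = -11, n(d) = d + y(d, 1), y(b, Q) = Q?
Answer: -655369420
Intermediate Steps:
n(d) = 1 + d (n(d) = d + 1 = 1 + d)
M(O, H) = -143 + 86*O
(c(-116, -76) - 21473)*(30906 + M(n(-4), -103 - 96)) = (-11 - 21473)*(30906 + (-143 + 86*(1 - 4))) = -21484*(30906 + (-143 + 86*(-3))) = -21484*(30906 + (-143 - 258)) = -21484*(30906 - 401) = -21484*30505 = -655369420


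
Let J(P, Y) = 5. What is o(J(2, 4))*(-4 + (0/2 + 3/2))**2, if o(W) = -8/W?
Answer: -10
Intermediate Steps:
o(J(2, 4))*(-4 + (0/2 + 3/2))**2 = (-8/5)*(-4 + (0/2 + 3/2))**2 = (-8*1/5)*(-4 + (0*(1/2) + 3*(1/2)))**2 = -8*(-4 + (0 + 3/2))**2/5 = -8*(-4 + 3/2)**2/5 = -8*(-5/2)**2/5 = -8/5*25/4 = -10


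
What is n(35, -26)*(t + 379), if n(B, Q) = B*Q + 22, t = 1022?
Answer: -1244088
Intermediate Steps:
n(B, Q) = 22 + B*Q
n(35, -26)*(t + 379) = (22 + 35*(-26))*(1022 + 379) = (22 - 910)*1401 = -888*1401 = -1244088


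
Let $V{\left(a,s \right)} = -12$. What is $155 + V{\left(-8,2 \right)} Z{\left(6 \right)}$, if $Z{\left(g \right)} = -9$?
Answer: $263$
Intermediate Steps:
$155 + V{\left(-8,2 \right)} Z{\left(6 \right)} = 155 - -108 = 155 + 108 = 263$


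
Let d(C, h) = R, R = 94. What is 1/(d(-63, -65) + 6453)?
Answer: 1/6547 ≈ 0.00015274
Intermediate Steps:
d(C, h) = 94
1/(d(-63, -65) + 6453) = 1/(94 + 6453) = 1/6547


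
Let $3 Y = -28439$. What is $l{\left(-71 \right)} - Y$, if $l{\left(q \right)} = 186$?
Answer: $\frac{28997}{3} \approx 9665.7$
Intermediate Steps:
$Y = - \frac{28439}{3}$ ($Y = \frac{1}{3} \left(-28439\right) = - \frac{28439}{3} \approx -9479.7$)
$l{\left(-71 \right)} - Y = 186 - - \frac{28439}{3} = 186 + \frac{28439}{3} = \frac{28997}{3}$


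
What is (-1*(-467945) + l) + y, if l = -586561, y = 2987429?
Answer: 2868813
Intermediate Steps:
(-1*(-467945) + l) + y = (-1*(-467945) - 586561) + 2987429 = (467945 - 586561) + 2987429 = -118616 + 2987429 = 2868813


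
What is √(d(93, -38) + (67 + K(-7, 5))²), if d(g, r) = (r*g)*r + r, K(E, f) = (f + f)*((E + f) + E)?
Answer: √134783 ≈ 367.13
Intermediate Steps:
K(E, f) = 2*f*(f + 2*E) (K(E, f) = (2*f)*(f + 2*E) = 2*f*(f + 2*E))
d(g, r) = r + g*r² (d(g, r) = (g*r)*r + r = g*r² + r = r + g*r²)
√(d(93, -38) + (67 + K(-7, 5))²) = √(-38*(1 + 93*(-38)) + (67 + 2*5*(5 + 2*(-7)))²) = √(-38*(1 - 3534) + (67 + 2*5*(5 - 14))²) = √(-38*(-3533) + (67 + 2*5*(-9))²) = √(134254 + (67 - 90)²) = √(134254 + (-23)²) = √(134254 + 529) = √134783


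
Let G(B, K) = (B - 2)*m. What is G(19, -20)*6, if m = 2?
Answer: 204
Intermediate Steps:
G(B, K) = -4 + 2*B (G(B, K) = (B - 2)*2 = (-2 + B)*2 = -4 + 2*B)
G(19, -20)*6 = (-4 + 2*19)*6 = (-4 + 38)*6 = 34*6 = 204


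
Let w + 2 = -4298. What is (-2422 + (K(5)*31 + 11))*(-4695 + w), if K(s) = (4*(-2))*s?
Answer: 32840745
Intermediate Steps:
w = -4300 (w = -2 - 4298 = -4300)
K(s) = -8*s
(-2422 + (K(5)*31 + 11))*(-4695 + w) = (-2422 + (-8*5*31 + 11))*(-4695 - 4300) = (-2422 + (-40*31 + 11))*(-8995) = (-2422 + (-1240 + 11))*(-8995) = (-2422 - 1229)*(-8995) = -3651*(-8995) = 32840745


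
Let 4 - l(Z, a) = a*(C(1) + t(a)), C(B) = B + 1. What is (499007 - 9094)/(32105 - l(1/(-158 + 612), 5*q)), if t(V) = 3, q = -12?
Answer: 489913/31801 ≈ 15.406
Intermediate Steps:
C(B) = 1 + B
l(Z, a) = 4 - 5*a (l(Z, a) = 4 - a*((1 + 1) + 3) = 4 - a*(2 + 3) = 4 - a*5 = 4 - 5*a)
(499007 - 9094)/(32105 - l(1/(-158 + 612), 5*q)) = (499007 - 9094)/(32105 - (4 - 25*(-12))) = 489913/(32105 - (4 - 5*(-60))) = 489913/(32105 - (4 + 300)) = 489913/(32105 - 1*304) = 489913/(32105 - 304) = 489913/31801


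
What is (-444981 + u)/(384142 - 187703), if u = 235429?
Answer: -209552/196439 ≈ -1.0668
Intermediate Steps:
(-444981 + u)/(384142 - 187703) = (-444981 + 235429)/(384142 - 187703) = -209552/196439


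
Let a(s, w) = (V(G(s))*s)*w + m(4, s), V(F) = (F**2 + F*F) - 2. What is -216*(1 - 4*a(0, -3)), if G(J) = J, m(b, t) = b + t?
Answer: 3240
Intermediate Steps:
V(F) = -2 + 2*F**2 (V(F) = (F**2 + F**2) - 2 = 2*F**2 - 2 = -2 + 2*F**2)
a(s, w) = 4 + s + s*w*(-2 + 2*s**2) (a(s, w) = ((-2 + 2*s**2)*s)*w + (4 + s) = (s*(-2 + 2*s**2))*w + (4 + s) = s*w*(-2 + 2*s**2) + (4 + s) = 4 + s + s*w*(-2 + 2*s**2))
-216*(1 - 4*a(0, -3)) = -216*(1 - 4*(4 + 0 + 2*0*(-3)*(-1 + 0**2))) = -216*(1 - 4*(4 + 0 + 2*0*(-3)*(-1 + 0))) = -216*(1 - 4*(4 + 0 + 2*0*(-3)*(-1))) = -216*(1 - 4*(4 + 0 + 0)) = -216*(1 - 4*4) = -216*(1 - 16) = -216*(-15) = 3240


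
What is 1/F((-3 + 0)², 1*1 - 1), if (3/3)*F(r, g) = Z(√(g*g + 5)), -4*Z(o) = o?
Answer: -4*√5/5 ≈ -1.7889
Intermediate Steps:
Z(o) = -o/4
F(r, g) = -√(5 + g²)/4 (F(r, g) = -√(g*g + 5)/4 = -√(g² + 5)/4 = -√(5 + g²)/4)
1/F((-3 + 0)², 1*1 - 1) = 1/(-√(5 + (1*1 - 1)²)/4) = 1/(-√(5 + (1 - 1)²)/4) = 1/(-√(5 + 0²)/4) = 1/(-√(5 + 0)/4) = 1/(-√5/4) = -4*√5/5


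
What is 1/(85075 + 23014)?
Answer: 1/108089 ≈ 9.2516e-6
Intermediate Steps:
1/(85075 + 23014) = 1/108089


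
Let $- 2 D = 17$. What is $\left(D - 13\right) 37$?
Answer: $- \frac{1591}{2} \approx -795.5$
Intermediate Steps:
$D = - \frac{17}{2}$ ($D = \left(- \frac{1}{2}\right) 17 = - \frac{17}{2} \approx -8.5$)
$\left(D - 13\right) 37 = \left(- \frac{17}{2} - 13\right) 37 = \left(- \frac{43}{2}\right) 37 = - \frac{1591}{2}$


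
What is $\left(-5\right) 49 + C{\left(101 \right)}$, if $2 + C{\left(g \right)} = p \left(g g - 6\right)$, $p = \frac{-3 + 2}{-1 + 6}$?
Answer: $-2286$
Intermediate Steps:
$p = - \frac{1}{5} \approx -0.2$
$C{\left(g \right)} = - \frac{4}{5} - \frac{g^{2}}{5}$ ($C{\left(g \right)} = -2 - \frac{g g - 6}{5} = -2 - \frac{g^{2} - 6}{5} = -2 - \frac{-6 + g^{2}}{5} = -2 - \left(- \frac{6}{5} + \frac{g^{2}}{5}\right) = - \frac{4}{5} - \frac{g^{2}}{5}$)
$\left(-5\right) 49 + C{\left(101 \right)} = \left(-5\right) 49 - \left(\frac{4}{5} + \frac{101^{2}}{5}\right) = -245 - 2041 = -2286$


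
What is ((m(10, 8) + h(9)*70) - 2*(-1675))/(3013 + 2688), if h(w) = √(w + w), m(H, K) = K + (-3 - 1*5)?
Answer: 3350/5701 + 210*√2/5701 ≈ 0.63971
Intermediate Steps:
m(H, K) = -8 + K (m(H, K) = K + (-3 - 5) = K - 8 = -8 + K)
h(w) = √2*√w (h(w) = √(2*w) = √2*√w)
((m(10, 8) + h(9)*70) - 2*(-1675))/(3013 + 2688) = (((-8 + 8) + (√2*√9)*70) - 2*(-1675))/(3013 + 2688) = ((0 + (√2*3)*70) + 3350)/5701 = ((0 + (3*√2)*70) + 3350)*(1/5701) = ((0 + 210*√2) + 3350)*(1/5701) = (210*√2 + 3350)*(1/5701) = (3350 + 210*√2)*(1/5701) = 3350/5701 + 210*√2/5701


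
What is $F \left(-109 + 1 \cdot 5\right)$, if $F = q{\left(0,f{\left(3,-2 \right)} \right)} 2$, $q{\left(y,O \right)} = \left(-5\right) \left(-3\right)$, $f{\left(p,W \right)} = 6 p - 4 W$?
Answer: $-3120$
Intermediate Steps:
$f{\left(p,W \right)} = - 4 W + 6 p$
$q{\left(y,O \right)} = 15$
$F = 30$ ($F = 15 \cdot 2 = 30$)
$F \left(-109 + 1 \cdot 5\right) = 30 \left(-109 + 1 \cdot 5\right) = 30 \left(-109 + 5\right) = 30 \left(-104\right) = -3120$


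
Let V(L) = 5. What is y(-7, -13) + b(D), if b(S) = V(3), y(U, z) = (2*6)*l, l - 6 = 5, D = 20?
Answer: 137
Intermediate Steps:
l = 11 (l = 6 + 5 = 11)
y(U, z) = 132 (y(U, z) = (2*6)*11 = 12*11 = 132)
b(S) = 5
y(-7, -13) + b(D) = 132 + 5 = 137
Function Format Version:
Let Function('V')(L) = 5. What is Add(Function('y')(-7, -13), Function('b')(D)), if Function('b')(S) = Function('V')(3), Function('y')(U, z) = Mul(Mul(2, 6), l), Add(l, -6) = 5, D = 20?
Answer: 137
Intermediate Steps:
l = 11 (l = Add(6, 5) = 11)
Function('y')(U, z) = 132 (Function('y')(U, z) = Mul(Mul(2, 6), 11) = Mul(12, 11) = 132)
Function('b')(S) = 5
Add(Function('y')(-7, -13), Function('b')(D)) = Add(132, 5) = 137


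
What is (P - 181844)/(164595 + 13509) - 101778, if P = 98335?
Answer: -18127152421/178104 ≈ -1.0178e+5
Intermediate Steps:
(P - 181844)/(164595 + 13509) - 101778 = (98335 - 181844)/(164595 + 13509) - 101778 = -83509/178104 - 101778 = -18127152421/178104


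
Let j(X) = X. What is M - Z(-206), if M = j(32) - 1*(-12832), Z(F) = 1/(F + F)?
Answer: 5299969/412 ≈ 12864.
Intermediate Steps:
Z(F) = 1/(2*F)
M = 12864 (M = 32 - 1*(-12832) = 32 + 12832 = 12864)
M - Z(-206) = 12864 - 1/(2*(-206)) = 12864 - (-1)/(2*206) = 12864 - 1*(-1/412) = 12864 + 1/412 = 5299969/412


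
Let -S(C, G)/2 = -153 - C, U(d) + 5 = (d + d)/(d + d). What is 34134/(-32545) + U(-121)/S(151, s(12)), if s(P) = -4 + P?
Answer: -5220913/4946840 ≈ -1.0554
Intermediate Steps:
U(d) = -4 (U(d) = -5 + (d + d)/(d + d) = -5 + (2*d)/((2*d)) = -5 + (2*d)*(1/(2*d)) = -5 + 1 = -4)
S(C, G) = 306 + 2*C (S(C, G) = -2*(-153 - C) = 306 + 2*C)
34134/(-32545) + U(-121)/S(151, s(12)) = 34134/(-32545) - 4/(306 + 2*151) = 34134*(-1/32545) - 4/(306 + 302) = -34134/32545 - 4/608 = -34134/32545 - 4*1/608 = -34134/32545 - 1/152 = -5220913/4946840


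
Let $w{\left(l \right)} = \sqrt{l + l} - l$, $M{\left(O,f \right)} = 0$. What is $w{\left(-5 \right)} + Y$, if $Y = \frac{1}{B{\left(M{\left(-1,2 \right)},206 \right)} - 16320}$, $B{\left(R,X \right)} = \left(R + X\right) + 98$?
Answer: $\frac{80079}{16016} + i \sqrt{10} \approx 4.9999 + 3.1623 i$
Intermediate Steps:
$B{\left(R,X \right)} = 98 + R + X$
$Y = - \frac{1}{16016}$ ($Y = \frac{1}{\left(98 + 0 + 206\right) - 16320} = \frac{1}{304 - 16320} = \frac{1}{-16016} = - \frac{1}{16016} \approx -6.2438 \cdot 10^{-5}$)
$w{\left(l \right)} = - l + \sqrt{2} \sqrt{l}$ ($w{\left(l \right)} = \sqrt{2 l} - l = \sqrt{2} \sqrt{l} - l = - l + \sqrt{2} \sqrt{l}$)
$w{\left(-5 \right)} + Y = \left(\left(-1\right) \left(-5\right) + \sqrt{2} \sqrt{-5}\right) - \frac{1}{16016} = \left(5 + \sqrt{2} i \sqrt{5}\right) - \frac{1}{16016} = \left(5 + i \sqrt{10}\right) - \frac{1}{16016} = \frac{80079}{16016} + i \sqrt{10}$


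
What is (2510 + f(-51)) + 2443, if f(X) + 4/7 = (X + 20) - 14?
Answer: 34352/7 ≈ 4907.4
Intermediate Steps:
f(X) = 38/7 + X (f(X) = -4/7 + ((X + 20) - 14) = -4/7 + ((20 + X) - 14) = -4/7 + (6 + X) = 38/7 + X)
(2510 + f(-51)) + 2443 = (2510 + (38/7 - 51)) + 2443 = (2510 - 319/7) + 2443 = 17251/7 + 2443 = 34352/7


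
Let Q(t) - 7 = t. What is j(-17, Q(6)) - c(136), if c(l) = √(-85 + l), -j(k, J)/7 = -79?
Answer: 553 - √51 ≈ 545.86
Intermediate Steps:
Q(t) = 7 + t
j(k, J) = 553 (j(k, J) = -7*(-79) = 553)
j(-17, Q(6)) - c(136) = 553 - √(-85 + 136) = 553 - √51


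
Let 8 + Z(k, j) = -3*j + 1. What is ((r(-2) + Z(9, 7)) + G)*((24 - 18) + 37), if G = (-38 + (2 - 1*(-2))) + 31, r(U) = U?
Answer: -1419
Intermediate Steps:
Z(k, j) = -7 - 3*j (Z(k, j) = -8 + (-3*j + 1) = -8 + (1 - 3*j) = -7 - 3*j)
G = -3 (G = (-38 + (2 + 2)) + 31 = (-38 + 4) + 31 = -34 + 31 = -3)
((r(-2) + Z(9, 7)) + G)*((24 - 18) + 37) = ((-2 + (-7 - 3*7)) - 3)*((24 - 18) + 37) = ((-2 + (-7 - 21)) - 3)*(6 + 37) = ((-2 - 28) - 3)*43 = (-30 - 3)*43 = -33*43 = -1419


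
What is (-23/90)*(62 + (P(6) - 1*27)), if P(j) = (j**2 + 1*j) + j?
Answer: -1909/90 ≈ -21.211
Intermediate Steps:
P(j) = j**2 + 2*j (P(j) = (j**2 + j) + j = (j + j**2) + j = j**2 + 2*j)
(-23/90)*(62 + (P(6) - 1*27)) = (-23/90)*(62 + (6*(2 + 6) - 1*27)) = (-23*1/90)*(62 + (6*8 - 27)) = -23*(62 + (48 - 27))/90 = -23*(62 + 21)/90 = -23/90*83 = -1909/90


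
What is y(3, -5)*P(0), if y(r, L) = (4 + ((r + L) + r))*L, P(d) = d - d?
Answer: 0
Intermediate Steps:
P(d) = 0
y(r, L) = L*(4 + L + 2*r) (y(r, L) = (4 + ((L + r) + r))*L = (4 + (L + 2*r))*L = (4 + L + 2*r)*L = L*(4 + L + 2*r))
y(3, -5)*P(0) = -5*(4 - 5 + 2*3)*0 = -5*(4 - 5 + 6)*0 = -5*5*0 = -25*0 = 0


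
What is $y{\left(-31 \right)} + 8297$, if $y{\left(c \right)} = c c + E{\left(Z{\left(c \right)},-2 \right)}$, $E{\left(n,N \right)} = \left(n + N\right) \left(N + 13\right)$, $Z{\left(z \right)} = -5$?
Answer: $9181$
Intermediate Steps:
$E{\left(n,N \right)} = \left(13 + N\right) \left(N + n\right)$ ($E{\left(n,N \right)} = \left(N + n\right) \left(13 + N\right) = \left(13 + N\right) \left(N + n\right)$)
$y{\left(c \right)} = -77 + c^{2}$ ($y{\left(c \right)} = c c + \left(\left(-2\right)^{2} + 13 \left(-2\right) + 13 \left(-5\right) - -10\right) = c^{2} + \left(4 - 26 - 65 + 10\right) = c^{2} - 77 = -77 + c^{2}$)
$y{\left(-31 \right)} + 8297 = \left(-77 + \left(-31\right)^{2}\right) + 8297 = \left(-77 + 961\right) + 8297 = 884 + 8297 = 9181$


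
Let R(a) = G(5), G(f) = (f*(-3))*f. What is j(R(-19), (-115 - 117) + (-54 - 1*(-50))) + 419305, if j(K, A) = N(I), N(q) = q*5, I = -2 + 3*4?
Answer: 419355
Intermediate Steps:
I = 10 (I = -2 + 12 = 10)
N(q) = 5*q
G(f) = -3*f² (G(f) = (-3*f)*f = -3*f²)
R(a) = -75 (R(a) = -3*5² = -3*25 = -75)
j(K, A) = 50 (j(K, A) = 5*10 = 50)
j(R(-19), (-115 - 117) + (-54 - 1*(-50))) + 419305 = 50 + 419305 = 419355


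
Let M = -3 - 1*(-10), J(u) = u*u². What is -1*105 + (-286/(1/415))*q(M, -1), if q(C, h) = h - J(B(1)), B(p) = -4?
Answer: -7477575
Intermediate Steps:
J(u) = u³
M = 7 (M = -3 + 10 = 7)
q(C, h) = 64 + h (q(C, h) = h - 1*(-4)³ = h - 1*(-64) = h + 64 = 64 + h)
-1*105 + (-286/(1/415))*q(M, -1) = -1*105 + (-286/(1/415))*(64 - 1) = -105 - 286/1/415*63 = -105 - 286*415*63 = -105 - 118690*63 = -105 - 7477470 = -7477575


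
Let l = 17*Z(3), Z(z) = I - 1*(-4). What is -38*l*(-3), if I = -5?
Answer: -1938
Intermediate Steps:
Z(z) = -1 (Z(z) = -5 - 1*(-4) = -5 + 4 = -1)
l = -17 (l = 17*(-1) = -17)
-38*l*(-3) = -38*(-17)*(-3) = 646*(-3) = -1938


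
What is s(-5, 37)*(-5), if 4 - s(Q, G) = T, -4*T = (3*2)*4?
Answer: -50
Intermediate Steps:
T = -6 (T = -3*2*4/4 = -3*4/2 = -1/4*24 = -6)
s(Q, G) = 10 (s(Q, G) = 4 - 1*(-6) = 4 + 6 = 10)
s(-5, 37)*(-5) = 10*(-5) = -50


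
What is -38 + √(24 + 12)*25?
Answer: 112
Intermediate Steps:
-38 + √(24 + 12)*25 = -38 + √36*25 = -38 + 6*25 = -38 + 150 = 112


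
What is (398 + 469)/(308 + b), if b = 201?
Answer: 867/509 ≈ 1.7033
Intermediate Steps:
(398 + 469)/(308 + b) = (398 + 469)/(308 + 201) = 867/509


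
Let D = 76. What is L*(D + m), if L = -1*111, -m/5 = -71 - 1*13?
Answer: -55056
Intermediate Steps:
m = 420 (m = -5*(-71 - 1*13) = -5*(-71 - 13) = -5*(-84) = 420)
L = -111
L*(D + m) = -111*(76 + 420) = -111*496 = -55056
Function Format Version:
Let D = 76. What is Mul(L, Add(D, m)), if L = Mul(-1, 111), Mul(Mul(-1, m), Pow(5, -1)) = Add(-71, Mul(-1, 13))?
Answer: -55056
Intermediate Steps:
m = 420 (m = Mul(-5, Add(-71, Mul(-1, 13))) = Mul(-5, Add(-71, -13)) = Mul(-5, -84) = 420)
L = -111
Mul(L, Add(D, m)) = Mul(-111, Add(76, 420)) = Mul(-111, 496) = -55056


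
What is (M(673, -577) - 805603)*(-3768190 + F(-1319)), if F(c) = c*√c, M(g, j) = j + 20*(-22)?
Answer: 3039497417800 + 1063931780*I*√1319 ≈ 3.0395e+12 + 3.864e+10*I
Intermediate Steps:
M(g, j) = -440 + j (M(g, j) = j - 440 = -440 + j)
F(c) = c^(3/2)
(M(673, -577) - 805603)*(-3768190 + F(-1319)) = ((-440 - 577) - 805603)*(-3768190 + (-1319)^(3/2)) = (-1017 - 805603)*(-3768190 - 1319*I*√1319) = -806620*(-3768190 - 1319*I*√1319) = 3039497417800 + 1063931780*I*√1319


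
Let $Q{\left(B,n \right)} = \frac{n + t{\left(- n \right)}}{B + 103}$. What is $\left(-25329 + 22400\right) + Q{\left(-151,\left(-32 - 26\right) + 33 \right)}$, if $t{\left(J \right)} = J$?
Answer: $-2929$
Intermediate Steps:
$Q{\left(B,n \right)} = 0$ ($Q{\left(B,n \right)} = \frac{n - n}{B + 103} = \frac{0}{103 + B} = 0$)
$\left(-25329 + 22400\right) + Q{\left(-151,\left(-32 - 26\right) + 33 \right)} = \left(-25329 + 22400\right) + 0 = -2929 + 0 = -2929$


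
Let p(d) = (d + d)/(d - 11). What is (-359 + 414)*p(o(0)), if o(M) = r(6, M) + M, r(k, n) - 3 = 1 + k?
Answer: -1100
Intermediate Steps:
r(k, n) = 4 + k (r(k, n) = 3 + (1 + k) = 4 + k)
o(M) = 10 + M (o(M) = (4 + 6) + M = 10 + M)
p(d) = 2*d/(-11 + d) (p(d) = (2*d)/(-11 + d) = 2*d/(-11 + d))
(-359 + 414)*p(o(0)) = (-359 + 414)*(2*(10 + 0)/(-11 + (10 + 0))) = 55*(2*10/(-11 + 10)) = 55*(2*10/(-1)) = 55*(2*10*(-1)) = 55*(-20) = -1100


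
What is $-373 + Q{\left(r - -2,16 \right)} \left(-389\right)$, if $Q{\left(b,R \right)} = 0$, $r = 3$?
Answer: $-373$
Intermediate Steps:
$-373 + Q{\left(r - -2,16 \right)} \left(-389\right) = -373 + 0 \left(-389\right) = -373 + 0 = -373$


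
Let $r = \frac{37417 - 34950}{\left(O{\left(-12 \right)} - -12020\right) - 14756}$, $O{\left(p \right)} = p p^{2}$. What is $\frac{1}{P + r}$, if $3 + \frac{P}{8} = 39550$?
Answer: $\frac{4464}{1412299997} \approx 3.1608 \cdot 10^{-6}$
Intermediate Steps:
$P = 316376$ ($P = -24 + 8 \cdot 39550 = -24 + 316400 = 316376$)
$O{\left(p \right)} = p^{3}$
$r = - \frac{2467}{4464}$ ($r = \frac{37417 - 34950}{\left(\left(-12\right)^{3} - -12020\right) - 14756} = \frac{2467}{\left(-1728 + 12020\right) - 14756} = \frac{2467}{10292 - 14756} = \frac{2467}{-4464} = 2467 \left(- \frac{1}{4464}\right) = - \frac{2467}{4464} \approx -0.55264$)
$\frac{1}{P + r} = \frac{1}{316376 - \frac{2467}{4464}} = \frac{1}{\frac{1412299997}{4464}} = \frac{4464}{1412299997}$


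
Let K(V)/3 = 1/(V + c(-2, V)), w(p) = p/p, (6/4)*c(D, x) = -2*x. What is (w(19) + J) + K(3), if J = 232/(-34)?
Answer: -150/17 ≈ -8.8235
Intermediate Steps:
c(D, x) = -4*x/3 (c(D, x) = 2*(-2*x)/3 = -4*x/3)
w(p) = 1
J = -116/17 (J = 232*(-1/34) = -116/17 ≈ -6.8235)
K(V) = -9/V (K(V) = 3/(V - 4*V/3) = 3/((-V/3)) = 3*(-3/V) = -9/V)
(w(19) + J) + K(3) = (1 - 116/17) - 9/3 = -99/17 - 9*⅓ = -99/17 - 3 = -150/17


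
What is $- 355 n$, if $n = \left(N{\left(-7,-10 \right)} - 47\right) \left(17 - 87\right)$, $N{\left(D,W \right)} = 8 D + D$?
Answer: $-2733500$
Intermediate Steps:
$N{\left(D,W \right)} = 9 D$
$n = 7700$ ($n = \left(9 \left(-7\right) - 47\right) \left(17 - 87\right) = \left(-63 - 47\right) \left(-70\right) = \left(-110\right) \left(-70\right) = 7700$)
$- 355 n = \left(-355\right) 7700 = -2733500$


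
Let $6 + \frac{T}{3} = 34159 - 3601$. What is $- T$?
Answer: $-91656$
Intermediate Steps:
$T = 91656$ ($T = -18 + 3 \left(34159 - 3601\right) = -18 + 3 \cdot 30558 = -18 + 91674 = 91656$)
$- T = \left(-1\right) 91656 = -91656$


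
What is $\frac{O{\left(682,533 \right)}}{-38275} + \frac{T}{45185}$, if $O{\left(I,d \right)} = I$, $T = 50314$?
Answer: $\frac{378990436}{345891175} \approx 1.0957$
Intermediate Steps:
$\frac{O{\left(682,533 \right)}}{-38275} + \frac{T}{45185} = \frac{682}{-38275} + \frac{50314}{45185} = 682 \left(- \frac{1}{38275}\right) + 50314 \cdot \frac{1}{45185} = - \frac{682}{38275} + \frac{50314}{45185} = \frac{378990436}{345891175}$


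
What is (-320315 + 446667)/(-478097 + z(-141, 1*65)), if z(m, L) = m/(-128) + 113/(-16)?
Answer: -16173056/61197179 ≈ -0.26428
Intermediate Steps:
z(m, L) = -113/16 - m/128 (z(m, L) = m*(-1/128) + 113*(-1/16) = -m/128 - 113/16 = -113/16 - m/128)
(-320315 + 446667)/(-478097 + z(-141, 1*65)) = (-320315 + 446667)/(-478097 + (-113/16 - 1/128*(-141))) = 126352/(-478097 + (-113/16 + 141/128)) = 126352/(-478097 - 763/128) = 126352/(-61197179/128) = 126352*(-128/61197179) = -16173056/61197179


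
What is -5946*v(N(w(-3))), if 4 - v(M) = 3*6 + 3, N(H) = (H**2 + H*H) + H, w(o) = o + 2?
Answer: 101082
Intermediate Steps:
w(o) = 2 + o
N(H) = H + 2*H**2 (N(H) = (H**2 + H**2) + H = 2*H**2 + H = H + 2*H**2)
v(M) = -17 (v(M) = 4 - (3*6 + 3) = 4 - (18 + 3) = 4 - 1*21 = 4 - 21 = -17)
-5946*v(N(w(-3))) = -5946*(-17) = 101082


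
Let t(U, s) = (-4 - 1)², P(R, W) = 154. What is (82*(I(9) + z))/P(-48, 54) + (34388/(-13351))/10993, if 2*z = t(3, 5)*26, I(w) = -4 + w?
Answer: 180523837174/1027372801 ≈ 175.71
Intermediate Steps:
t(U, s) = 25 (t(U, s) = (-5)² = 25)
z = 325 (z = (25*26)/2 = (½)*650 = 325)
(82*(I(9) + z))/P(-48, 54) + (34388/(-13351))/10993 = (82*((-4 + 9) + 325))/154 + (34388/(-13351))/10993 = (82*(5 + 325))*(1/154) + (34388*(-1/13351))*(1/10993) = (82*330)*(1/154) - 34388/13351*1/10993 = 27060*(1/154) - 34388/146767543 = 1230/7 - 34388/146767543 = 180523837174/1027372801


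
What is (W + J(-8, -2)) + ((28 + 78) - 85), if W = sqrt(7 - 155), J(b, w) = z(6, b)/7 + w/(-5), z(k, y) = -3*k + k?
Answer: 689/35 + 2*I*sqrt(37) ≈ 19.686 + 12.166*I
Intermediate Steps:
z(k, y) = -2*k
J(b, w) = -12/7 - w/5 (J(b, w) = -2*6/7 + w/(-5) = -12*1/7 + w*(-1/5) = -12/7 - w/5)
W = 2*I*sqrt(37) (W = sqrt(-148) = 2*I*sqrt(37) ≈ 12.166*I)
(W + J(-8, -2)) + ((28 + 78) - 85) = (2*I*sqrt(37) + (-12/7 - 1/5*(-2))) + ((28 + 78) - 85) = (2*I*sqrt(37) + (-12/7 + 2/5)) + (106 - 85) = (2*I*sqrt(37) - 46/35) + 21 = (-46/35 + 2*I*sqrt(37)) + 21 = 689/35 + 2*I*sqrt(37)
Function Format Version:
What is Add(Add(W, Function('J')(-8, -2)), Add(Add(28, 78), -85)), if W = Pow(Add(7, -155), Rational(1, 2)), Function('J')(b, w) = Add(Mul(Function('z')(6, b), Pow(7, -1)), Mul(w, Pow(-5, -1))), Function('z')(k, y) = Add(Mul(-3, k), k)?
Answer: Add(Rational(689, 35), Mul(2, I, Pow(37, Rational(1, 2)))) ≈ Add(19.686, Mul(12.166, I))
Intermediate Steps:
Function('z')(k, y) = Mul(-2, k)
Function('J')(b, w) = Add(Rational(-12, 7), Mul(Rational(-1, 5), w)) (Function('J')(b, w) = Add(Mul(Mul(-2, 6), Pow(7, -1)), Mul(w, Pow(-5, -1))) = Add(Mul(-12, Rational(1, 7)), Mul(w, Rational(-1, 5))) = Add(Rational(-12, 7), Mul(Rational(-1, 5), w)))
W = Mul(2, I, Pow(37, Rational(1, 2))) (W = Pow(-148, Rational(1, 2)) = Mul(2, I, Pow(37, Rational(1, 2))) ≈ Mul(12.166, I))
Add(Add(W, Function('J')(-8, -2)), Add(Add(28, 78), -85)) = Add(Add(Mul(2, I, Pow(37, Rational(1, 2))), Add(Rational(-12, 7), Mul(Rational(-1, 5), -2))), Add(Add(28, 78), -85)) = Add(Add(Mul(2, I, Pow(37, Rational(1, 2))), Add(Rational(-12, 7), Rational(2, 5))), Add(106, -85)) = Add(Add(Mul(2, I, Pow(37, Rational(1, 2))), Rational(-46, 35)), 21) = Add(Add(Rational(-46, 35), Mul(2, I, Pow(37, Rational(1, 2)))), 21) = Add(Rational(689, 35), Mul(2, I, Pow(37, Rational(1, 2))))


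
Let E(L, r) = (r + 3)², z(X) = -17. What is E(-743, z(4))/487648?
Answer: 1/2488 ≈ 0.00040193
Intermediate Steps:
E(L, r) = (3 + r)²
E(-743, z(4))/487648 = (3 - 17)²/487648 = (-14)²*(1/487648) = 196*(1/487648) = 1/2488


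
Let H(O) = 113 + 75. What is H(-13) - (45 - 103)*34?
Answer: 2160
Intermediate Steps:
H(O) = 188
H(-13) - (45 - 103)*34 = 188 - (45 - 103)*34 = 188 - (-58)*34 = 188 - 1*(-1972) = 188 + 1972 = 2160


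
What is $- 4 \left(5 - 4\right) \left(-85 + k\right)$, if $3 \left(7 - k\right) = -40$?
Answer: $\frac{776}{3} \approx 258.67$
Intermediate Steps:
$k = \frac{61}{3}$ ($k = 7 - - \frac{40}{3} = 7 + \frac{40}{3} = \frac{61}{3} \approx 20.333$)
$- 4 \left(5 - 4\right) \left(-85 + k\right) = - 4 \left(5 - 4\right) \left(-85 + \frac{61}{3}\right) = \left(-4\right) 1 \left(- \frac{194}{3}\right) = \left(-4\right) \left(- \frac{194}{3}\right) = \frac{776}{3}$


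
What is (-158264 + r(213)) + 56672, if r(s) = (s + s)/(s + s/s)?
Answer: -10870131/107 ≈ -1.0159e+5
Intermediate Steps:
r(s) = 2*s/(1 + s) (r(s) = (2*s)/(s + 1) = (2*s)/(1 + s) = 2*s/(1 + s))
(-158264 + r(213)) + 56672 = (-158264 + 2*213/(1 + 213)) + 56672 = (-158264 + 2*213/214) + 56672 = (-158264 + 2*213*(1/214)) + 56672 = (-158264 + 213/107) + 56672 = -16934035/107 + 56672 = -10870131/107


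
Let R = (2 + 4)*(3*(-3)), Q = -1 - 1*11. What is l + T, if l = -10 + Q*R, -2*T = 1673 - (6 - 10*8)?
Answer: -471/2 ≈ -235.50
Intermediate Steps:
Q = -12 (Q = -1 - 11 = -12)
R = -54 (R = 6*(-9) = -54)
T = -1747/2 (T = -(1673 - (6 - 10*8))/2 = -(1673 - (6 - 80))/2 = -(1673 - 1*(-74))/2 = -(1673 + 74)/2 = -1/2*1747 = -1747/2 ≈ -873.50)
l = 638 (l = -10 - 12*(-54) = -10 + 648 = 638)
l + T = 638 - 1747/2 = -471/2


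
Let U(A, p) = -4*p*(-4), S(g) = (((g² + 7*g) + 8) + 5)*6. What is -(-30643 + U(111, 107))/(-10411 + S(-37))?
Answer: -28931/3673 ≈ -7.8767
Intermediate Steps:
S(g) = 78 + 6*g² + 42*g (S(g) = ((8 + g² + 7*g) + 5)*6 = (13 + g² + 7*g)*6 = 78 + 6*g² + 42*g)
U(A, p) = 16*p
-(-30643 + U(111, 107))/(-10411 + S(-37)) = -(-30643 + 16*107)/(-10411 + (78 + 6*(-37)² + 42*(-37))) = -(-30643 + 1712)/(-10411 + (78 + 6*1369 - 1554)) = -(-28931)/(-10411 + (78 + 8214 - 1554)) = -(-28931)/(-10411 + 6738) = -(-28931)/(-3673) = -(-28931)*(-1)/3673 = -1*28931/3673 = -28931/3673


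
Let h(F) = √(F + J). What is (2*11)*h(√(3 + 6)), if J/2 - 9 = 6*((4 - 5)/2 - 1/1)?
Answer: 22*√3 ≈ 38.105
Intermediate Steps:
J = 0 (J = 18 + 2*(6*((4 - 5)/2 - 1/1)) = 18 + 2*(6*(-1*½ - 1*1)) = 18 + 2*(6*(-½ - 1)) = 18 + 2*(6*(-3/2)) = 18 + 2*(-9) = 18 - 18 = 0)
h(F) = √F (h(F) = √(F + 0) = √F)
(2*11)*h(√(3 + 6)) = (2*11)*√(√(3 + 6)) = 22*√(√9) = 22*√3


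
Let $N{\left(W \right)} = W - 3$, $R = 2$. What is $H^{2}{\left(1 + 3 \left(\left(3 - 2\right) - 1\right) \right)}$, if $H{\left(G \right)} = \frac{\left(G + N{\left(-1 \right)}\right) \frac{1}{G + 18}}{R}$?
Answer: $\frac{9}{1444} \approx 0.0062327$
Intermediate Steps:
$N{\left(W \right)} = -3 + W$
$H{\left(G \right)} = \frac{-4 + G}{2 \left(18 + G\right)}$ ($H{\left(G \right)} = \frac{\left(G - 4\right) \frac{1}{G + 18}}{2} = \frac{G - 4}{18 + G} \frac{1}{2} = \frac{-4 + G}{18 + G} \frac{1}{2} = \frac{-4 + G}{2 \left(18 + G\right)}$)
$H^{2}{\left(1 + 3 \left(\left(3 - 2\right) - 1\right) \right)} = \left(\frac{-4 + \left(1 + 3 \left(\left(3 - 2\right) - 1\right)\right)}{2 \left(18 + \left(1 + 3 \left(\left(3 - 2\right) - 1\right)\right)\right)}\right)^{2} = \left(\frac{-4 + \left(1 + 3 \left(1 - 1\right)\right)}{2 \left(18 + \left(1 + 3 \left(1 - 1\right)\right)\right)}\right)^{2} = \left(\frac{-4 + \left(1 + 3 \cdot 0\right)}{2 \left(18 + \left(1 + 3 \cdot 0\right)\right)}\right)^{2} = \left(\frac{-4 + \left(1 + 0\right)}{2 \left(18 + \left(1 + 0\right)\right)}\right)^{2} = \left(\frac{-4 + 1}{2 \left(18 + 1\right)}\right)^{2} = \left(\frac{1}{2} \cdot \frac{1}{19} \left(-3\right)\right)^{2} = \left(- \frac{3}{38}\right)^{2} = \frac{9}{1444}$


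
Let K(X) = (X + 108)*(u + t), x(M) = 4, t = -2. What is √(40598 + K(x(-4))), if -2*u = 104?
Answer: 5*√1382 ≈ 185.88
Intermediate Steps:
u = -52 (u = -½*104 = -52)
K(X) = -5832 - 54*X (K(X) = (X + 108)*(-52 - 2) = (108 + X)*(-54) = -5832 - 54*X)
√(40598 + K(x(-4))) = √(40598 + (-5832 - 54*4)) = √(40598 + (-5832 - 216)) = √(40598 - 6048) = √34550 = 5*√1382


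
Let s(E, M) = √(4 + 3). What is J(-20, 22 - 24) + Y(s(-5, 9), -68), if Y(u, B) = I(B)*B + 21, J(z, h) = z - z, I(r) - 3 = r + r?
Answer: 9065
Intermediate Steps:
I(r) = 3 + 2*r (I(r) = 3 + (r + r) = 3 + 2*r)
s(E, M) = √7
J(z, h) = 0
Y(u, B) = 21 + B*(3 + 2*B) (Y(u, B) = (3 + 2*B)*B + 21 = B*(3 + 2*B) + 21 = 21 + B*(3 + 2*B))
J(-20, 22 - 24) + Y(s(-5, 9), -68) = 0 + (21 - 68*(3 + 2*(-68))) = 0 + (21 - 68*(3 - 136)) = 0 + (21 - 68*(-133)) = 0 + (21 + 9044) = 0 + 9065 = 9065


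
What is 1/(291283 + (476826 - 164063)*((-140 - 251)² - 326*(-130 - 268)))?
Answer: 1/88396185210 ≈ 1.1313e-11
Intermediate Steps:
1/(291283 + (476826 - 164063)*((-140 - 251)² - 326*(-130 - 268))) = 1/(291283 + 312763*((-391)² - 326*(-398))) = 1/(291283 + 312763*(152881 + 129748)) = 1/(291283 + 312763*282629) = 1/(291283 + 88395893927) = 1/88396185210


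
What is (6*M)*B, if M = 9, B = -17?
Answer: -918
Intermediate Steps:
(6*M)*B = (6*9)*(-17) = 54*(-17) = -918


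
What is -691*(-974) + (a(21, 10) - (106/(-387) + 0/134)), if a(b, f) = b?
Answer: 260472391/387 ≈ 6.7306e+5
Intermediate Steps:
-691*(-974) + (a(21, 10) - (106/(-387) + 0/134)) = -691*(-974) + (21 - (106/(-387) + 0/134)) = 673034 + (21 - (106*(-1/387) + 0*(1/134))) = 673034 + (21 - (-106/387 + 0)) = 673034 + (21 - 1*(-106/387)) = 673034 + (21 + 106/387) = 673034 + 8233/387 = 260472391/387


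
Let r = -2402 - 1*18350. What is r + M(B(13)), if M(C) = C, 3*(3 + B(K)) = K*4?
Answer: -62213/3 ≈ -20738.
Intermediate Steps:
B(K) = -3 + 4*K/3 (B(K) = -3 + (K*4)/3 = -3 + (4*K)/3 = -3 + 4*K/3)
r = -20752 (r = -2402 - 18350 = -20752)
r + M(B(13)) = -20752 + (-3 + (4/3)*13) = -20752 + (-3 + 52/3) = -20752 + 43/3 = -62213/3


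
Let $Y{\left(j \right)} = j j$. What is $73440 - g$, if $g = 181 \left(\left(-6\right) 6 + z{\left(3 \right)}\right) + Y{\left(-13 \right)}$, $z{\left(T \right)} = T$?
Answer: $79244$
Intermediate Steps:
$Y{\left(j \right)} = j^{2}$
$g = -5804$ ($g = 181 \left(\left(-6\right) 6 + 3\right) + \left(-13\right)^{2} = 181 \left(-36 + 3\right) + 169 = 181 \left(-33\right) + 169 = -5973 + 169 = -5804$)
$73440 - g = 73440 - -5804 = 73440 + 5804 = 79244$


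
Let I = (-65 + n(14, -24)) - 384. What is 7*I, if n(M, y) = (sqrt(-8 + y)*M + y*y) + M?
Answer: 987 + 392*I*sqrt(2) ≈ 987.0 + 554.37*I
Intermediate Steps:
n(M, y) = M + y**2 + M*sqrt(-8 + y) (n(M, y) = (M*sqrt(-8 + y) + y**2) + M = (y**2 + M*sqrt(-8 + y)) + M = M + y**2 + M*sqrt(-8 + y))
I = 141 + 56*I*sqrt(2) (I = (-65 + (14 + (-24)**2 + 14*sqrt(-8 - 24))) - 384 = (-65 + (14 + 576 + 14*sqrt(-32))) - 384 = (-65 + (14 + 576 + 14*(4*I*sqrt(2)))) - 384 = (-65 + (14 + 576 + 56*I*sqrt(2))) - 384 = (-65 + (590 + 56*I*sqrt(2))) - 384 = (525 + 56*I*sqrt(2)) - 384 = 141 + 56*I*sqrt(2) ≈ 141.0 + 79.196*I)
7*I = 7*(141 + 56*I*sqrt(2)) = 987 + 392*I*sqrt(2)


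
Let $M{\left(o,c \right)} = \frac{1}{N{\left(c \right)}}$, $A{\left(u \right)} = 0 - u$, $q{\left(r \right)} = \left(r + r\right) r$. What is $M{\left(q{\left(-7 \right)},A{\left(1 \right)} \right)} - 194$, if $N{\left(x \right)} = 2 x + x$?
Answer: $- \frac{583}{3} \approx -194.33$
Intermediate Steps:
$q{\left(r \right)} = 2 r^{2}$ ($q{\left(r \right)} = 2 r r = 2 r^{2}$)
$N{\left(x \right)} = 3 x$
$A{\left(u \right)} = - u$
$M{\left(o,c \right)} = \frac{1}{3 c}$
$M{\left(q{\left(-7 \right)},A{\left(1 \right)} \right)} - 194 = \frac{1}{3 \left(\left(-1\right) 1\right)} - 194 = \frac{1}{3 \left(-1\right)} - 194 = \frac{1}{3} \left(-1\right) - 194 = - \frac{1}{3} - 194 = - \frac{583}{3}$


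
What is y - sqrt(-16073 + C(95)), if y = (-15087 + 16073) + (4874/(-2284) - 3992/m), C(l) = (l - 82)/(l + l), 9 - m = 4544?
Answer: 5099971489/5178970 - I*sqrt(580232830)/190 ≈ 984.75 - 126.78*I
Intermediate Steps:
m = -4535 (m = 9 - 1*4544 = 9 - 4544 = -4535)
C(l) = (-82 + l)/(2*l) (C(l) = (-82 + l)/((2*l)) = (-82 + l)*(1/(2*l)) = (-82 + l)/(2*l))
y = 5099971489/5178970 (y = (-15087 + 16073) + (4874/(-2284) - 3992/(-4535)) = 986 + (4874*(-1/2284) - 3992*(-1/4535)) = 986 + (-2437/1142 + 3992/4535) = 986 - 6492931/5178970 = 5099971489/5178970 ≈ 984.75)
y - sqrt(-16073 + C(95)) = 5099971489/5178970 - sqrt(-16073 + (1/2)*(-82 + 95)/95) = 5099971489/5178970 - sqrt(-16073 + (1/2)*(1/95)*13) = 5099971489/5178970 - sqrt(-16073 + 13/190) = 5099971489/5178970 - sqrt(-3053857/190) = 5099971489/5178970 - I*sqrt(580232830)/190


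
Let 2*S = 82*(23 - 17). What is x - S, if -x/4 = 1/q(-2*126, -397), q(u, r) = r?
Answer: -97658/397 ≈ -245.99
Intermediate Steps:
S = 246 (S = (82*(23 - 17))/2 = (82*6)/2 = (½)*492 = 246)
x = 4/397 (x = -4/(-397) = -4*(-1/397) = 4/397 ≈ 0.010076)
x - S = 4/397 - 1*246 = 4/397 - 246 = -97658/397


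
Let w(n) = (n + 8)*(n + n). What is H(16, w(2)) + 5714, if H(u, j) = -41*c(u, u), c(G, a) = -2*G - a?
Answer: 7682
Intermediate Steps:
c(G, a) = -a - 2*G
w(n) = 2*n*(8 + n) (w(n) = (8 + n)*(2*n) = 2*n*(8 + n))
H(u, j) = 123*u (H(u, j) = -41*(-u - 2*u) = -(-123)*u = 123*u)
H(16, w(2)) + 5714 = 123*16 + 5714 = 1968 + 5714 = 7682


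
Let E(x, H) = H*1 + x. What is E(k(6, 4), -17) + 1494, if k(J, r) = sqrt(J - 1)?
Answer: 1477 + sqrt(5) ≈ 1479.2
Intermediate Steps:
k(J, r) = sqrt(-1 + J)
E(x, H) = H + x
E(k(6, 4), -17) + 1494 = (-17 + sqrt(-1 + 6)) + 1494 = (-17 + sqrt(5)) + 1494 = 1477 + sqrt(5)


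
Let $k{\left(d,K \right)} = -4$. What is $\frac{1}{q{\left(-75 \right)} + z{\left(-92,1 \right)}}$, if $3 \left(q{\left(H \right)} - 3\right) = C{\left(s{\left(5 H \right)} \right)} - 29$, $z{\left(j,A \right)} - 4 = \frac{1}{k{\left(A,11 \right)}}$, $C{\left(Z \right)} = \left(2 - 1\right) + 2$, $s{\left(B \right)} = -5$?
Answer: $- \frac{12}{23} \approx -0.52174$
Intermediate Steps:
$C{\left(Z \right)} = 3$ ($C{\left(Z \right)} = 1 + 2 = 3$)
$z{\left(j,A \right)} = \frac{15}{4}$ ($z{\left(j,A \right)} = 4 + \frac{1}{-4} = 4 - \frac{1}{4} = \frac{15}{4}$)
$q{\left(H \right)} = - \frac{17}{3}$ ($q{\left(H \right)} = 3 + \frac{3 - 29}{3} = 3 + \frac{1}{3} \left(-26\right) = 3 - \frac{26}{3} = - \frac{17}{3}$)
$\frac{1}{q{\left(-75 \right)} + z{\left(-92,1 \right)}} = \frac{1}{- \frac{17}{3} + \frac{15}{4}} = \frac{1}{- \frac{23}{12}} = - \frac{12}{23}$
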